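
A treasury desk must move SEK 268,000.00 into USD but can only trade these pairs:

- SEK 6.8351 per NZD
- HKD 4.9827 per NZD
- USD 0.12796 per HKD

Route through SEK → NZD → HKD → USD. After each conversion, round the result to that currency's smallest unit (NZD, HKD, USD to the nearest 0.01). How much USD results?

USD 24,999.36

SEK 268,000.00 ÷ 6.8351 = NZD 39,209.38
NZD 39,209.38 × 4.9827 = HKD 195,368.58
HKD 195,368.58 × 0.12796 = USD 24,999.36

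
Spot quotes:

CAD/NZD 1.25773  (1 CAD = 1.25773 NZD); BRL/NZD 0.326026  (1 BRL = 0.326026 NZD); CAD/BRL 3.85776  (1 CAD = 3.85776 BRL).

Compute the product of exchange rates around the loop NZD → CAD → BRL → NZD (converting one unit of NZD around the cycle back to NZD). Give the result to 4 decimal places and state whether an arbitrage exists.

1.0000 (no arbitrage)

Around NZD → CAD → BRL → NZD: 1 ÷ 1.25773 × 3.85776 × 0.326026 = 1.000000
Product ≈ 1 (deviation 0.000%, within rounding noise).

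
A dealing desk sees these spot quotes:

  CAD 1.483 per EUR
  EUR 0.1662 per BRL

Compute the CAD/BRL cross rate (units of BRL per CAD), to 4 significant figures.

CAD/BRL = 4.057

1 CAD ÷ 1.483 = 0.674309 EUR
0.674309 EUR ÷ 0.1662 = 4.05721 BRL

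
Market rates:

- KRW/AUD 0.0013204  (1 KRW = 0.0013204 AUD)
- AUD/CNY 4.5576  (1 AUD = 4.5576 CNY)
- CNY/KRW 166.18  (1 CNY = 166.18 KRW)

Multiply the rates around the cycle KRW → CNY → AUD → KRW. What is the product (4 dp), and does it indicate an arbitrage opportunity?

Around KRW → CNY → AUD → KRW: 1 ÷ 166.18 ÷ 4.5576 ÷ 0.0013204 = 0.999953
Product ≈ 1 (deviation 0.005%, within rounding noise).

1.0000 (no arbitrage)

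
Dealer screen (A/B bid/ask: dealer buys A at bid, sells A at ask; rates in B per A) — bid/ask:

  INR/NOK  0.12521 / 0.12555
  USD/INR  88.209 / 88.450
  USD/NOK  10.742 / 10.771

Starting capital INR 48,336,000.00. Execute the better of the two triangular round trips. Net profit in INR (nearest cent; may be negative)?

Net profit: INR 1,228,028.29

Best loop INR → NOK → USD → INR:
INR 48,336,000.00 × 0.12521 (sell INR at bid) = NOK 6,052,150.56
NOK 6,052,150.56 ÷ 10.771 (buy USD at ask) = USD 561,893.10
USD 561,893.10 × 88.209 (sell USD at bid) = INR 49,564,028.29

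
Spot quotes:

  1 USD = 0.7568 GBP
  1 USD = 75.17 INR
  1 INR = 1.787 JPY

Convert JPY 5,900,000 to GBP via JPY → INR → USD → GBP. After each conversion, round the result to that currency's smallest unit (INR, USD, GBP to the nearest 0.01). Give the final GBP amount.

GBP 33,240.23

JPY 5,900,000 ÷ 1.787 = INR 3,301,622.83
INR 3,301,622.83 ÷ 75.17 = USD 43,922.08
USD 43,922.08 × 0.7568 = GBP 33,240.23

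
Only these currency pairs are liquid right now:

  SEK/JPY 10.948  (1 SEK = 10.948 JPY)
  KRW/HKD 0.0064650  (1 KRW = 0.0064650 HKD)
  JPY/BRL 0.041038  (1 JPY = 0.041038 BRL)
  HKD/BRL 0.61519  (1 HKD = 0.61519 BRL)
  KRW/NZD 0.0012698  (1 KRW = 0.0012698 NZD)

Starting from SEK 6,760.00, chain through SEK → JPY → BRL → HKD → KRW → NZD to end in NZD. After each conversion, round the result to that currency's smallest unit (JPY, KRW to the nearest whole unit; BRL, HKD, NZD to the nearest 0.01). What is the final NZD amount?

SEK 6,760.00 × 10.948 = JPY 74,008
JPY 74,008 × 0.041038 = BRL 3,037.14
BRL 3,037.14 ÷ 0.61519 = HKD 4,936.91
HKD 4,936.91 ÷ 0.0064650 = KRW 763,637
KRW 763,637 × 0.0012698 = NZD 969.67

NZD 969.67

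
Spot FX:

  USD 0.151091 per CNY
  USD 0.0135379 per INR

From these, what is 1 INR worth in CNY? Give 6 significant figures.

INR/CNY = 0.0896010

1 INR × 0.0135379 = 0.0135379 USD
0.0135379 USD ÷ 0.151091 = 0.089601 CNY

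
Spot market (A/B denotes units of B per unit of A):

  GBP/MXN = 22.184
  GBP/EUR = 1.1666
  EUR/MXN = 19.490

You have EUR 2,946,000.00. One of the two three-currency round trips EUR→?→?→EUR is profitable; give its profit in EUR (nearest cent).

Profitable loop is EUR → MXN → GBP → EUR:
EUR 2,946,000.00 × 19.490 = MXN 57,417,540.00
MXN 57,417,540.00 ÷ 22.184 = GBP 2,588,241.07
GBP 2,588,241.07 × 1.1666 = EUR 3,019,442.04
Profit = EUR 3,019,442.04 − EUR 2,946,000.00

Profit: EUR 73,442.04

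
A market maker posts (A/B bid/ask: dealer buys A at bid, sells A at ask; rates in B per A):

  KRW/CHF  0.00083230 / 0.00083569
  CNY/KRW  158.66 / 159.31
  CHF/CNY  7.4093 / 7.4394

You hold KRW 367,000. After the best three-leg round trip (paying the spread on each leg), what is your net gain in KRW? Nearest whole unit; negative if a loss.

Best loop KRW → CNY → CHF → KRW:
KRW 367,000 ÷ 159.31 (buy CNY at ask) = CNY 2,303.68
CNY 2,303.68 ÷ 7.4394 (buy CHF at ask) = CHF 309.66
CHF 309.66 ÷ 0.00083569 (buy KRW at ask) = KRW 370,544

Net profit: KRW 3,544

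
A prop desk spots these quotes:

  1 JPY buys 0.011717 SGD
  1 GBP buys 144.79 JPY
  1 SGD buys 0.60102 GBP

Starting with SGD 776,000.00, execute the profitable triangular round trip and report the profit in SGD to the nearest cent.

Profit: SGD 15,235.28

Profitable loop is SGD → GBP → JPY → SGD:
SGD 776,000.00 × 0.60102 = GBP 466,391.52
GBP 466,391.52 × 144.79 = JPY 67,528,828
JPY 67,528,828 × 0.011717 = SGD 791,235.28
Profit = SGD 791,235.28 − SGD 776,000.00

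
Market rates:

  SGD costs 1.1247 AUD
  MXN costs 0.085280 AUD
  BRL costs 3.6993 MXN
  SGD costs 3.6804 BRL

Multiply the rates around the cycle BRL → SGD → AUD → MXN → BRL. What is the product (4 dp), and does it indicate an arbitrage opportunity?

Around BRL → SGD → AUD → MXN → BRL: 1 ÷ 3.6804 × 1.1247 ÷ 0.085280 ÷ 3.6993 = 0.968668
Product < 1; profitable direction is BRL → MXN → AUD → SGD → BRL.

0.9687 (arbitrage exists)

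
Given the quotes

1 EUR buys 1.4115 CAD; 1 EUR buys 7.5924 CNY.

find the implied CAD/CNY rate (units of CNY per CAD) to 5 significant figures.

1 CAD ÷ 1.4115 = 0.708466 EUR
0.708466 EUR × 7.5924 = 5.37896 CNY

CAD/CNY = 5.3790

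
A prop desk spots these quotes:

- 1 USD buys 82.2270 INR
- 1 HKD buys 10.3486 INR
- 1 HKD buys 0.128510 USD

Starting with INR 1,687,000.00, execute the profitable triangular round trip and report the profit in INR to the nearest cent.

Profit: INR 35,601.62

Profitable loop is INR → HKD → USD → INR:
INR 1,687,000.00 ÷ 10.3486 = HKD 163,017.22
HKD 163,017.22 × 0.128510 = USD 20,949.34
USD 20,949.34 × 82.2270 = INR 1,722,601.62
Profit = INR 1,722,601.62 − INR 1,687,000.00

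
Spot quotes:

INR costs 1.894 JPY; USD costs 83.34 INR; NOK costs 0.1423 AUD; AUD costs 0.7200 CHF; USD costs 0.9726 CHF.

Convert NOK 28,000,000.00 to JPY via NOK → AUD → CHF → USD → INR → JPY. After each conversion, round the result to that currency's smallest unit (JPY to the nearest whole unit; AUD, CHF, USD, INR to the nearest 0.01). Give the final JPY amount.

JPY 465,580,340

NOK 28,000,000.00 × 0.1423 = AUD 3,984,400.00
AUD 3,984,400.00 × 0.7200 = CHF 2,868,768.00
CHF 2,868,768.00 ÷ 0.9726 = USD 2,949,586.67
USD 2,949,586.67 × 83.34 = INR 245,818,553.08
INR 245,818,553.08 × 1.894 = JPY 465,580,340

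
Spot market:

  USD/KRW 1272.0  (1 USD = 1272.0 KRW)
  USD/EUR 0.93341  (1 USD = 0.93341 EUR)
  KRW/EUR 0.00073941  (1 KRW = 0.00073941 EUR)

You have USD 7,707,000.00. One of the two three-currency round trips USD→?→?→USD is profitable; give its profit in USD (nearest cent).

Profitable loop is USD → KRW → EUR → USD:
USD 7,707,000.00 × 1272.0 = KRW 9,803,304,000
KRW 9,803,304,000 × 0.00073941 = EUR 7,248,661.01
EUR 7,248,661.01 ÷ 0.93341 = USD 7,765,784.61
Profit = USD 7,765,784.61 − USD 7,707,000.00

Profit: USD 58,784.61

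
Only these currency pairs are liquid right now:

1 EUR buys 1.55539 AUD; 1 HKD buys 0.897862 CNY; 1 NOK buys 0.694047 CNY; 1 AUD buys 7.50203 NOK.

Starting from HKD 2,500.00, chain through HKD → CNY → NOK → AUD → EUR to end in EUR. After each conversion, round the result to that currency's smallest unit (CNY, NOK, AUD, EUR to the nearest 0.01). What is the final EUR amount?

HKD 2,500.00 × 0.897862 = CNY 2,244.66
CNY 2,244.66 ÷ 0.694047 = NOK 3,234.16
NOK 3,234.16 ÷ 7.50203 = AUD 431.10
AUD 431.10 ÷ 1.55539 = EUR 277.17

EUR 277.17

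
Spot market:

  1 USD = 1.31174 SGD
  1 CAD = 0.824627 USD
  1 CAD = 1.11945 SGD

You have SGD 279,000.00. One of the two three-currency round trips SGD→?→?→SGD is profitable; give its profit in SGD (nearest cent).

Profitable loop is SGD → USD → CAD → SGD:
SGD 279,000.00 ÷ 1.31174 = USD 212,694.59
USD 212,694.59 ÷ 0.824627 = CAD 257,928.24
CAD 257,928.24 × 1.11945 = SGD 288,737.77
Profit = SGD 288,737.77 − SGD 279,000.00

Profit: SGD 9,737.77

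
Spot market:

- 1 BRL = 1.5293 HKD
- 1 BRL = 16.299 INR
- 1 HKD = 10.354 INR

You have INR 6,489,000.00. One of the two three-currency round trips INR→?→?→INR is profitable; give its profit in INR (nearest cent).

Profit: INR 190,406.65

Profitable loop is INR → HKD → BRL → INR:
INR 6,489,000.00 ÷ 10.354 = HKD 626,714.31
HKD 626,714.31 ÷ 1.5293 = BRL 409,804.69
BRL 409,804.69 × 16.299 = INR 6,679,406.65
Profit = INR 6,679,406.65 − INR 6,489,000.00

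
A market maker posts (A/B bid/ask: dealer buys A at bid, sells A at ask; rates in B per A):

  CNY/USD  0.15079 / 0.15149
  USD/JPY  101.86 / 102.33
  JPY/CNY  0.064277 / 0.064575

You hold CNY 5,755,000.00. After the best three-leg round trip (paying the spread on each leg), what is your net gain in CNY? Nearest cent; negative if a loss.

Net result: CNY -5,977.96 (no profitable arbitrage after spreads)

Best loop CNY → JPY → USD → CNY:
CNY 5,755,000.00 ÷ 0.064575 (buy JPY at ask) = JPY 89,121,177
JPY 89,121,177 ÷ 102.33 (buy USD at ask) = USD 870,919.35
USD 870,919.35 ÷ 0.15149 (buy CNY at ask) = CNY 5,749,022.04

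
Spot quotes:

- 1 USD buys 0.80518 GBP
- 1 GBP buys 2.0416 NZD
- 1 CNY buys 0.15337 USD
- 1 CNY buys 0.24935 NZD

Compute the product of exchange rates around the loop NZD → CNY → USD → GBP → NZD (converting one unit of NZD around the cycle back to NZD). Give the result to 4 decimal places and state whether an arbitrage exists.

Around NZD → CNY → USD → GBP → NZD: 1 ÷ 0.24935 × 0.15337 × 0.80518 × 2.0416 = 1.011101
Product > 1; profitable direction is NZD → CNY → USD → GBP → NZD.

1.0111 (arbitrage exists)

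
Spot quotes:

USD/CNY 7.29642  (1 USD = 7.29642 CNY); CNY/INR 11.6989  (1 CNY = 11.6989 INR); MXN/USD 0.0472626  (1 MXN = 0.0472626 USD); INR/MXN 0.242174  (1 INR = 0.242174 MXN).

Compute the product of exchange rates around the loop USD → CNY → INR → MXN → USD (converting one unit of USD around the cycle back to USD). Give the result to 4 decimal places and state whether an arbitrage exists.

Around USD → CNY → INR → MXN → USD: 1 × 7.29642 × 11.6989 × 0.242174 × 0.0472626 = 0.977012
Product < 1; profitable direction is USD → MXN → INR → CNY → USD.

0.9770 (arbitrage exists)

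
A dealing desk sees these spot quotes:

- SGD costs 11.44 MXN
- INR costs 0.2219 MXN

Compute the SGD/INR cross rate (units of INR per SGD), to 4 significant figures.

SGD/INR = 51.55

1 SGD × 11.44 = 11.44 MXN
11.44 MXN ÷ 0.2219 = 51.5548 INR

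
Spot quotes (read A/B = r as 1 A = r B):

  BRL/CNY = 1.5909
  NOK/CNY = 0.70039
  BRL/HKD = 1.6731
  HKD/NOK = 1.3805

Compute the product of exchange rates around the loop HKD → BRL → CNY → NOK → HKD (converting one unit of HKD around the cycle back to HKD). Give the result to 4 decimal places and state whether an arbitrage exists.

Around HKD → BRL → CNY → NOK → HKD: 1 ÷ 1.6731 × 1.5909 ÷ 0.70039 ÷ 1.3805 = 0.983433
Product < 1; profitable direction is HKD → NOK → CNY → BRL → HKD.

0.9834 (arbitrage exists)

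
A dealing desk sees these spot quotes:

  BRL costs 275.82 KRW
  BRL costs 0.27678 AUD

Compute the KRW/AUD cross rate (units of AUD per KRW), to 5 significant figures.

KRW/AUD = 0.0010035

1 KRW ÷ 275.82 = 0.00362555 BRL
0.00362555 BRL × 0.27678 = 0.00100348 AUD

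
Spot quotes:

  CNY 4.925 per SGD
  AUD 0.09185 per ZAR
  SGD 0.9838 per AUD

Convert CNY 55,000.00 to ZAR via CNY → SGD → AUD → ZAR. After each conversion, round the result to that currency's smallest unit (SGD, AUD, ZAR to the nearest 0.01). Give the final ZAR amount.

ZAR 123,586.28

CNY 55,000.00 ÷ 4.925 = SGD 11,167.51
SGD 11,167.51 ÷ 0.9838 = AUD 11,351.40
AUD 11,351.40 ÷ 0.09185 = ZAR 123,586.28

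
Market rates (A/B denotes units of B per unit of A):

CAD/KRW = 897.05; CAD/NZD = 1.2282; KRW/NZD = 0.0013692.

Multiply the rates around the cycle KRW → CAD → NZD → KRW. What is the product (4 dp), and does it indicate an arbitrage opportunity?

Around KRW → CAD → NZD → KRW: 1 ÷ 897.05 × 1.2282 ÷ 0.0013692 = 0.999967
Product ≈ 1 (deviation 0.003%, within rounding noise).

1.0000 (no arbitrage)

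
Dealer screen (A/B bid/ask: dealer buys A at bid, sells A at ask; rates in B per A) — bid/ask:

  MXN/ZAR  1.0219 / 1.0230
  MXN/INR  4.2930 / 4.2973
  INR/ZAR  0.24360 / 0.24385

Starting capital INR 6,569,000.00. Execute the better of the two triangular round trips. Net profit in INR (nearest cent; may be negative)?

Net profit: INR 146,244.05

Best loop INR → ZAR → MXN → INR:
INR 6,569,000.00 × 0.24360 (sell INR at bid) = ZAR 1,600,208.40
ZAR 1,600,208.40 ÷ 1.0230 (buy MXN at ask) = MXN 1,564,231.09
MXN 1,564,231.09 × 4.2930 (sell MXN at bid) = INR 6,715,244.05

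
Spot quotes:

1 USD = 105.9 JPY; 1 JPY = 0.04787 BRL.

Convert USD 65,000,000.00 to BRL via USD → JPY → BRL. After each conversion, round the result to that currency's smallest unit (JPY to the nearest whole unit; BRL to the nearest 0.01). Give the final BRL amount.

USD 65,000,000.00 × 105.9 = JPY 6,883,500,000
JPY 6,883,500,000 × 0.04787 = BRL 329,513,145.00

BRL 329,513,145.00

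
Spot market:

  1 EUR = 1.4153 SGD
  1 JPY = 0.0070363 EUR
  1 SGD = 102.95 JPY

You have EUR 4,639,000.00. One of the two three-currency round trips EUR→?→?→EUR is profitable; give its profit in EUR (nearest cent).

Profit: EUR 117,018.97

Profitable loop is EUR → SGD → JPY → EUR:
EUR 4,639,000.00 × 1.4153 = SGD 6,565,576.70
SGD 6,565,576.70 × 102.95 = JPY 675,926,121
JPY 675,926,121 × 0.0070363 = EUR 4,756,018.97
Profit = EUR 4,756,018.97 − EUR 4,639,000.00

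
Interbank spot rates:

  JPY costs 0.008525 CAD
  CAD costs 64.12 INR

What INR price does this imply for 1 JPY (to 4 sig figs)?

JPY/INR = 0.5466

1 JPY × 0.008525 = 0.008525 CAD
0.008525 CAD × 64.12 = 0.546623 INR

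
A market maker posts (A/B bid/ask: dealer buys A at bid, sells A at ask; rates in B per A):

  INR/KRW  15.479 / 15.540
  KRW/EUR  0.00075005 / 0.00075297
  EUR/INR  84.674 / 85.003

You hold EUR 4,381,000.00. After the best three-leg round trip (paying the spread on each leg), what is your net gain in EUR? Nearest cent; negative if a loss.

Best loop EUR → KRW → INR → EUR:
EUR 4,381,000.00 ÷ 0.00075297 (buy KRW at ask) = KRW 5,818,292,893
KRW 5,818,292,893 ÷ 15.540 (buy INR at ask) = INR 374,407,522.10
INR 374,407,522.10 ÷ 85.003 (buy EUR at ask) = EUR 4,404,638.92

Net profit: EUR 23,638.92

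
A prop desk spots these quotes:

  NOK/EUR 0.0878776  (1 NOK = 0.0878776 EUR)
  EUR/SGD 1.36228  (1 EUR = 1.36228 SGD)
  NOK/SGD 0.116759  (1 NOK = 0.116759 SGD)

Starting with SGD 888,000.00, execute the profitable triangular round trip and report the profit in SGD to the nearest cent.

Profit: SGD 22,473.20

Profitable loop is SGD → NOK → EUR → SGD:
SGD 888,000.00 ÷ 0.116759 = NOK 7,605,409.43
NOK 7,605,409.43 × 0.0878776 = EUR 668,345.13
EUR 668,345.13 × 1.36228 = SGD 910,473.20
Profit = SGD 910,473.20 − SGD 888,000.00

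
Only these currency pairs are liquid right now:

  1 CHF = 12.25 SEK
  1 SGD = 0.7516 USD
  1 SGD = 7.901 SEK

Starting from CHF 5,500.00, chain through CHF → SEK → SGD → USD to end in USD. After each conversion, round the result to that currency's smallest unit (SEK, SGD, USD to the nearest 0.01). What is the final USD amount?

CHF 5,500.00 × 12.25 = SEK 67,375.00
SEK 67,375.00 ÷ 7.901 = SGD 8,527.40
SGD 8,527.40 × 0.7516 = USD 6,409.19

USD 6,409.19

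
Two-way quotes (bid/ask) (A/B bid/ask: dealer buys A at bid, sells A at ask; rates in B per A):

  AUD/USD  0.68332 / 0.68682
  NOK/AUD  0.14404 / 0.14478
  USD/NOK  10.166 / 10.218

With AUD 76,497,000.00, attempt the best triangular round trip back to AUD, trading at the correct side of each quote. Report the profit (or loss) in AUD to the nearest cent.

Best loop AUD → USD → NOK → AUD:
AUD 76,497,000.00 × 0.68332 (sell AUD at bid) = USD 52,271,930.04
USD 52,271,930.04 × 10.166 (sell USD at bid) = NOK 531,396,440.79
NOK 531,396,440.79 × 0.14404 (sell NOK at bid) = AUD 76,542,343.33

Net profit: AUD 45,343.33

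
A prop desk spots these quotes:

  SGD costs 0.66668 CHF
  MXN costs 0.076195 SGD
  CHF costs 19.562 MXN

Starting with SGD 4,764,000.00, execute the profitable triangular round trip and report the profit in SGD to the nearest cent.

Profitable loop is SGD → MXN → CHF → SGD:
SGD 4,764,000.00 ÷ 0.076195 = MXN 62,523,787.65
MXN 62,523,787.65 ÷ 19.562 = CHF 3,196,185.85
CHF 3,196,185.85 ÷ 0.66668 = SGD 4,794,182.90
Profit = SGD 4,794,182.90 − SGD 4,764,000.00

Profit: SGD 30,182.90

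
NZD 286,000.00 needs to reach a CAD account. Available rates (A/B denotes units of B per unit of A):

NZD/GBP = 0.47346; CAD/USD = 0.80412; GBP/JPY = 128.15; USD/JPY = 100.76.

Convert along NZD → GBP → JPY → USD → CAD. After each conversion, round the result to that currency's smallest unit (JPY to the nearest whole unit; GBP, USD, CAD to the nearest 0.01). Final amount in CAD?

CAD 214,170.14

NZD 286,000.00 × 0.47346 = GBP 135,409.56
GBP 135,409.56 × 128.15 = JPY 17,352,735
JPY 17,352,735 ÷ 100.76 = USD 172,218.49
USD 172,218.49 ÷ 0.80412 = CAD 214,170.14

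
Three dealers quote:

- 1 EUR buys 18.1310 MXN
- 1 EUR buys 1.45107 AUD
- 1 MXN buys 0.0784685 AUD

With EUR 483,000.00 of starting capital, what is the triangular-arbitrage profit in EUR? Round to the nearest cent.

Profitable loop is EUR → AUD → MXN → EUR:
EUR 483,000.00 × 1.45107 = AUD 700,866.81
AUD 700,866.81 ÷ 0.0784685 = MXN 8,931,823.73
MXN 8,931,823.73 ÷ 18.1310 = EUR 492,627.20
Profit = EUR 492,627.20 − EUR 483,000.00

Profit: EUR 9,627.20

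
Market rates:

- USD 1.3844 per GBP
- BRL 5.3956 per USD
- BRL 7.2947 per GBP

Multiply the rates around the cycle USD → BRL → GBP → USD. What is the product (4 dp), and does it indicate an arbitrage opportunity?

Around USD → BRL → GBP → USD: 1 × 5.3956 ÷ 7.2947 × 1.3844 = 1.023986
Product > 1; profitable direction is USD → BRL → GBP → USD.

1.0240 (arbitrage exists)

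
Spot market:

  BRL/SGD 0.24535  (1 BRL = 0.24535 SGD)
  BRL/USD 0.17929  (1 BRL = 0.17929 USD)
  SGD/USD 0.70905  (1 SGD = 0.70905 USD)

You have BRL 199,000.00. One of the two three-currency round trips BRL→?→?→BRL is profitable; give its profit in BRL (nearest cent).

Profitable loop is BRL → USD → SGD → BRL:
BRL 199,000.00 × 0.17929 = USD 35,678.71
USD 35,678.71 ÷ 0.70905 = SGD 50,319.03
SGD 50,319.03 ÷ 0.24535 = BRL 205,090.82
Profit = BRL 205,090.82 − BRL 199,000.00

Profit: BRL 6,090.82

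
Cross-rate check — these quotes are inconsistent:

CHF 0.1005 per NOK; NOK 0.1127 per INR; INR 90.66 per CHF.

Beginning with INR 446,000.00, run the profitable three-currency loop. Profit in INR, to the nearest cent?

Profit: INR 11,973.71

Profitable loop is INR → NOK → CHF → INR:
INR 446,000.00 × 0.1127 = NOK 50,264.20
NOK 50,264.20 × 0.1005 = CHF 5,051.55
CHF 5,051.55 × 90.66 = INR 457,973.71
Profit = INR 457,973.71 − INR 446,000.00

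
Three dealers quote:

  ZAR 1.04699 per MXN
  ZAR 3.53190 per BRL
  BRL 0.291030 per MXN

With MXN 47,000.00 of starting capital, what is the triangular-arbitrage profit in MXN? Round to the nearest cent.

Profitable loop is MXN → ZAR → BRL → MXN:
MXN 47,000.00 × 1.04699 = ZAR 49,208.53
ZAR 49,208.53 ÷ 3.53190 = BRL 13,932.59
BRL 13,932.59 ÷ 0.291030 = MXN 47,873.40
Profit = MXN 47,873.40 − MXN 47,000.00

Profit: MXN 873.40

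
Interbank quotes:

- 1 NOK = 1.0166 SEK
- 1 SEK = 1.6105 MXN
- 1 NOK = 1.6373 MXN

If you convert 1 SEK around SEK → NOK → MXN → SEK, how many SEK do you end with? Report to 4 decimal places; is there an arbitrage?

1.0000 (no arbitrage)

Around SEK → NOK → MXN → SEK: 1 ÷ 1.0166 × 1.6373 ÷ 1.6105 = 1.000040
Product ≈ 1 (deviation 0.004%, within rounding noise).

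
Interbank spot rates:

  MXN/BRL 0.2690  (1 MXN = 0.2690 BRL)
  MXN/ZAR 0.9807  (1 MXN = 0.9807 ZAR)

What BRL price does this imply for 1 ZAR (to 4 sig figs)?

ZAR/BRL = 0.2743

1 ZAR ÷ 0.9807 = 1.01968 MXN
1.01968 MXN × 0.2690 = 0.274294 BRL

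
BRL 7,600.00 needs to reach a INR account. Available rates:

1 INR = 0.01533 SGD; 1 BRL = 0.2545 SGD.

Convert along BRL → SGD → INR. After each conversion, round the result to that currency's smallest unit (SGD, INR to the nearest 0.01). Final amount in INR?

INR 126,170.91

BRL 7,600.00 × 0.2545 = SGD 1,934.20
SGD 1,934.20 ÷ 0.01533 = INR 126,170.91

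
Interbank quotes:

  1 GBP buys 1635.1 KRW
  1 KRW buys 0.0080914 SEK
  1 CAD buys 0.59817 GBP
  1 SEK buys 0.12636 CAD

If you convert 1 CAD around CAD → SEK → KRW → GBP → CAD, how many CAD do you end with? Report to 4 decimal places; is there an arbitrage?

Around CAD → SEK → KRW → GBP → CAD: 1 ÷ 0.12636 ÷ 0.0080914 ÷ 1635.1 ÷ 0.59817 = 0.999995
Product ≈ 1 (deviation 0.001%, within rounding noise).

1.0000 (no arbitrage)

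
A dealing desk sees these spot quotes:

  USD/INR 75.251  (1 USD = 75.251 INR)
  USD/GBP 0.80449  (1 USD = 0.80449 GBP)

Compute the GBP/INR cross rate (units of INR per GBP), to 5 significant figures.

GBP/INR = 93.539

1 GBP ÷ 0.80449 = 1.24302 USD
1.24302 USD × 75.251 = 93.5388 INR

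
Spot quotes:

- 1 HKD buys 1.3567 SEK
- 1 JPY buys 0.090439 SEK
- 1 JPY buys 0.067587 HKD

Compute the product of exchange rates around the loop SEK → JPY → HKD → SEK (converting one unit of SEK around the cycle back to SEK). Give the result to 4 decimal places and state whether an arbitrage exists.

1.0139 (arbitrage exists)

Around SEK → JPY → HKD → SEK: 1 ÷ 0.090439 × 0.067587 × 1.3567 = 1.013891
Product > 1; profitable direction is SEK → JPY → HKD → SEK.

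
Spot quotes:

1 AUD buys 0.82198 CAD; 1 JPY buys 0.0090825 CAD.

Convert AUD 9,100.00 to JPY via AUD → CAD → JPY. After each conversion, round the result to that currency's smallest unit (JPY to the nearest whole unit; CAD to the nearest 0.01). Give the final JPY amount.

AUD 9,100.00 × 0.82198 = CAD 7,480.02
CAD 7,480.02 ÷ 0.0090825 = JPY 823,564

JPY 823,564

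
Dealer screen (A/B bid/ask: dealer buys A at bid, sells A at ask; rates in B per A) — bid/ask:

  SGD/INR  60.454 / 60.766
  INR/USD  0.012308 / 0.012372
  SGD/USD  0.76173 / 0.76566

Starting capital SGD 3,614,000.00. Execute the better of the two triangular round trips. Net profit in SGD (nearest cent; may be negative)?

Net profit: SGD 47,749.64

Best loop SGD → USD → INR → SGD:
SGD 3,614,000.00 × 0.76173 (sell SGD at bid) = USD 2,752,892.22
USD 2,752,892.22 ÷ 0.012372 (buy INR at ask) = INR 222,509,878.76
INR 222,509,878.76 ÷ 60.766 (buy SGD at ask) = SGD 3,661,749.64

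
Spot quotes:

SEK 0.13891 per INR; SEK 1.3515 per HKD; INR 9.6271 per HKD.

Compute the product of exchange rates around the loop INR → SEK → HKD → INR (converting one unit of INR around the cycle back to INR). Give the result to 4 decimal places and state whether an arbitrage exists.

Around INR → SEK → HKD → INR: 1 × 0.13891 ÷ 1.3515 × 9.6271 = 0.989493
Product < 1; profitable direction is INR → HKD → SEK → INR.

0.9895 (arbitrage exists)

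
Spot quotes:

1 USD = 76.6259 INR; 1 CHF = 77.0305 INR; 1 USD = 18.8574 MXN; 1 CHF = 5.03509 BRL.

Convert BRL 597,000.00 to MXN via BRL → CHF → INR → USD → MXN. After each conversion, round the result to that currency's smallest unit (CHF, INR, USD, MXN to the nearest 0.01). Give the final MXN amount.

MXN 2,247,687.99

BRL 597,000.00 ÷ 5.03509 = CHF 118,567.89
CHF 118,567.89 × 77.0305 = INR 9,133,343.85
INR 9,133,343.85 ÷ 76.6259 = USD 119,193.95
USD 119,193.95 × 18.8574 = MXN 2,247,687.99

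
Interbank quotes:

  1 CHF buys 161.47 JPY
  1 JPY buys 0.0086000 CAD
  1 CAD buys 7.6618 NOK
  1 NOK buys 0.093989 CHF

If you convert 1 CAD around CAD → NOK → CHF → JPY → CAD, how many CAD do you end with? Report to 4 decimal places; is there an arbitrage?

Around CAD → NOK → CHF → JPY → CAD: 1 × 7.6618 × 0.093989 × 161.47 × 0.0086000 = 0.999996
Product ≈ 1 (deviation 0.000%, within rounding noise).

1.0000 (no arbitrage)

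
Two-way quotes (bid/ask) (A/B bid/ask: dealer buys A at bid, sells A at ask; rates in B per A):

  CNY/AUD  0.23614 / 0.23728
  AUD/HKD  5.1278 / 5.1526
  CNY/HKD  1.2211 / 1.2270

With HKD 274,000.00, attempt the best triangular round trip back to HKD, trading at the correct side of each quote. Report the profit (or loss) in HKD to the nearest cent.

Best loop HKD → AUD → CNY → HKD:
HKD 274,000.00 ÷ 5.1526 (buy AUD at ask) = AUD 53,177.04
AUD 53,177.04 ÷ 0.23728 (buy CNY at ask) = CNY 224,110.91
CNY 224,110.91 × 1.2211 (sell CNY at bid) = HKD 273,661.83

Net result: HKD -338.17 (no profitable arbitrage after spreads)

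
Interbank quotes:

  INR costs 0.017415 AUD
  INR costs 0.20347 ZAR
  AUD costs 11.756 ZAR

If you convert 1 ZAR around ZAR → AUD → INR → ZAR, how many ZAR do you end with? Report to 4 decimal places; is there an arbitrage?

Around ZAR → AUD → INR → ZAR: 1 ÷ 11.756 ÷ 0.017415 × 0.20347 = 0.993842
Product < 1; profitable direction is ZAR → INR → AUD → ZAR.

0.9938 (arbitrage exists)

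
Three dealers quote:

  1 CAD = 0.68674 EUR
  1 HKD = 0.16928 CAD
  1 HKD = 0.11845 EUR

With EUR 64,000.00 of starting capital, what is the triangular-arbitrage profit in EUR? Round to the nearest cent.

Profit: EUR 1,210.43

Profitable loop is EUR → CAD → HKD → EUR:
EUR 64,000.00 ÷ 0.68674 = CAD 93,193.93
CAD 93,193.93 ÷ 0.16928 = HKD 550,531.25
HKD 550,531.25 × 0.11845 = EUR 65,210.43
Profit = EUR 65,210.43 − EUR 64,000.00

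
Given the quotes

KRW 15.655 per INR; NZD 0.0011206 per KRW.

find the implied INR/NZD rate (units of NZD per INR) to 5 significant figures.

INR/NZD = 0.017543

1 INR × 15.655 = 15.655 KRW
15.655 KRW × 0.0011206 = 0.017543 NZD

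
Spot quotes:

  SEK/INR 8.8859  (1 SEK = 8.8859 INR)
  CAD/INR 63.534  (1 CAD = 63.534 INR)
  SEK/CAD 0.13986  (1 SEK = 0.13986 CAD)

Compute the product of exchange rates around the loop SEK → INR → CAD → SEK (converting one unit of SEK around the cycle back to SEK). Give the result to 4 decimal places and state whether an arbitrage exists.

Around SEK → INR → CAD → SEK: 1 × 8.8859 ÷ 63.534 ÷ 0.13986 = 1.000004
Product ≈ 1 (deviation 0.000%, within rounding noise).

1.0000 (no arbitrage)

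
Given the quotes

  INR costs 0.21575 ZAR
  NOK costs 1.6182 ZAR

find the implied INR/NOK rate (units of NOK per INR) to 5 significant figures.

INR/NOK = 0.13333

1 INR × 0.21575 = 0.21575 ZAR
0.21575 ZAR ÷ 1.6182 = 0.133327 NOK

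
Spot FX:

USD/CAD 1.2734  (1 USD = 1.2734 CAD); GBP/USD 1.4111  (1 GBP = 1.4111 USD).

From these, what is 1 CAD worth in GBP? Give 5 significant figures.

CAD/GBP = 0.55652

1 CAD ÷ 1.2734 = 0.785299 USD
0.785299 USD ÷ 1.4111 = 0.556516 GBP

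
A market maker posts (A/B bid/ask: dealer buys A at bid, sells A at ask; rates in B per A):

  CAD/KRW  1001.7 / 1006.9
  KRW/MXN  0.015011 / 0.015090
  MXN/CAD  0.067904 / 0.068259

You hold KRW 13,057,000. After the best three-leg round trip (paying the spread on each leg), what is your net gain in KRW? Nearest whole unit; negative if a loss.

Net profit: KRW 274,716

Best loop KRW → MXN → CAD → KRW:
KRW 13,057,000 × 0.015011 (sell KRW at bid) = MXN 195,998.63
MXN 195,998.63 × 0.067904 (sell MXN at bid) = CAD 13,309.09
CAD 13,309.09 × 1001.7 (sell CAD at bid) = KRW 13,331,716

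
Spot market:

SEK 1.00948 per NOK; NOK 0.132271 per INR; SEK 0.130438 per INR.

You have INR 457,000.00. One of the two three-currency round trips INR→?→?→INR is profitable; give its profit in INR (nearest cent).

Profitable loop is INR → NOK → SEK → INR:
INR 457,000.00 × 0.132271 = NOK 60,447.85
NOK 60,447.85 × 1.00948 = SEK 61,020.89
SEK 61,020.89 ÷ 0.130438 = INR 467,815.30
Profit = INR 467,815.30 − INR 457,000.00

Profit: INR 10,815.30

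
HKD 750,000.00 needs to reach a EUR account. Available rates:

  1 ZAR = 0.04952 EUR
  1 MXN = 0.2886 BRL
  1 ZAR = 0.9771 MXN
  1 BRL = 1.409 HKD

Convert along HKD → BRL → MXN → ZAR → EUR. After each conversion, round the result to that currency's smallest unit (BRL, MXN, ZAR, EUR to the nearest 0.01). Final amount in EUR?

HKD 750,000.00 ÷ 1.409 = BRL 532,292.41
BRL 532,292.41 ÷ 0.2886 = MXN 1,844,395.05
MXN 1,844,395.05 ÷ 0.9771 = ZAR 1,887,621.58
ZAR 1,887,621.58 × 0.04952 = EUR 93,475.02

EUR 93,475.02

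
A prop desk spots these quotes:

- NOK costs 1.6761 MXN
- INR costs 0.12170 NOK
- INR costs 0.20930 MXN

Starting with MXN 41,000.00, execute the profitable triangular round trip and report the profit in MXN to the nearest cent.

Profitable loop is MXN → NOK → INR → MXN:
MXN 41,000.00 ÷ 1.6761 = NOK 24,461.55
NOK 24,461.55 ÷ 0.12170 = INR 200,998.75
INR 200,998.75 × 0.20930 = MXN 42,069.04
Profit = MXN 42,069.04 − MXN 41,000.00

Profit: MXN 1,069.04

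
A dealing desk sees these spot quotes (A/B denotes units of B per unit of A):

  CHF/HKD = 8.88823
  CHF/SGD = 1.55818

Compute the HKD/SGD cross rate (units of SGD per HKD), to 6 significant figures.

HKD/SGD = 0.175308

1 HKD ÷ 8.88823 = 0.112508 CHF
0.112508 CHF × 1.55818 = 0.175308 SGD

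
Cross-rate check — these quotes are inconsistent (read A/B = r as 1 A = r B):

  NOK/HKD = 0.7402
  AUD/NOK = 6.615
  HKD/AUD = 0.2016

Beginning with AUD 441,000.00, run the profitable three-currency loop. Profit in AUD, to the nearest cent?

Profit: AUD 5,754.70

Profitable loop is AUD → HKD → NOK → AUD:
AUD 441,000.00 ÷ 0.2016 = HKD 2,187,500.00
HKD 2,187,500.00 ÷ 0.7402 = NOK 2,955,282.36
NOK 2,955,282.36 ÷ 6.615 = AUD 446,754.70
Profit = AUD 446,754.70 − AUD 441,000.00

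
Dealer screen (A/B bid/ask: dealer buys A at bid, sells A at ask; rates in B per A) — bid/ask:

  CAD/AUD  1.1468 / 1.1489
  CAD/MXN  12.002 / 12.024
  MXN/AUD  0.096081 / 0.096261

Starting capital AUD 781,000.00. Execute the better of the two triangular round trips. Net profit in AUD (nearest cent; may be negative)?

Best loop AUD → CAD → MXN → AUD:
AUD 781,000.00 ÷ 1.1489 (buy CAD at ask) = CAD 679,780.66
CAD 679,780.66 × 12.002 (sell CAD at bid) = MXN 8,158,727.48
MXN 8,158,727.48 × 0.096081 (sell MXN at bid) = AUD 783,898.69

Net profit: AUD 2,898.69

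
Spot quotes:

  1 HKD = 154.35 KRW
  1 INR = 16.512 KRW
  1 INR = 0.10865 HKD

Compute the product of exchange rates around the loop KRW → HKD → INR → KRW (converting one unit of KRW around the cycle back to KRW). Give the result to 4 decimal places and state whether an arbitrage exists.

0.9846 (arbitrage exists)

Around KRW → HKD → INR → KRW: 1 ÷ 154.35 ÷ 0.10865 × 16.512 = 0.984608
Product < 1; profitable direction is KRW → INR → HKD → KRW.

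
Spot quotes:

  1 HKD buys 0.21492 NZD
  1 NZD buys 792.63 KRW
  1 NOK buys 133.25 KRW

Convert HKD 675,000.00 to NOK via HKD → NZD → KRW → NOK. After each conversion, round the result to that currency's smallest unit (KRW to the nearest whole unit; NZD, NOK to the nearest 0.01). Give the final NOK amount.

HKD 675,000.00 × 0.21492 = NZD 145,071.00
NZD 145,071.00 × 792.63 = KRW 114,987,627
KRW 114,987,627 ÷ 133.25 = NOK 862,946.54

NOK 862,946.54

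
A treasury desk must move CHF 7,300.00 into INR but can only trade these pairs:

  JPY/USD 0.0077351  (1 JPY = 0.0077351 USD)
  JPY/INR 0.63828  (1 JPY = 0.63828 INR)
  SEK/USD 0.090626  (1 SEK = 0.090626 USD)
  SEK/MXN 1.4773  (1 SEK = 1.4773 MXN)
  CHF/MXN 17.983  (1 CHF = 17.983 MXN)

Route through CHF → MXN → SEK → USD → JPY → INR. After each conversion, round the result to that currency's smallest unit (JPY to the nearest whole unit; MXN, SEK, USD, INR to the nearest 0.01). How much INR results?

INR 664,529.90

CHF 7,300.00 × 17.983 = MXN 131,275.90
MXN 131,275.90 ÷ 1.4773 = SEK 88,862.05
SEK 88,862.05 × 0.090626 = USD 8,053.21
USD 8,053.21 ÷ 0.0077351 = JPY 1,041,126
JPY 1,041,126 × 0.63828 = INR 664,529.90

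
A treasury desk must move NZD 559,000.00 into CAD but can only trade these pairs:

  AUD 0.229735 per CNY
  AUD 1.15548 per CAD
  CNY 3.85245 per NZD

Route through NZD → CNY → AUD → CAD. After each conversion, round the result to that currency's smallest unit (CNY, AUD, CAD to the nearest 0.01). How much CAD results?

NZD 559,000.00 × 3.85245 = CNY 2,153,519.55
CNY 2,153,519.55 × 0.229735 = AUD 494,738.81
AUD 494,738.81 ÷ 1.15548 = CAD 428,167.35

CAD 428,167.35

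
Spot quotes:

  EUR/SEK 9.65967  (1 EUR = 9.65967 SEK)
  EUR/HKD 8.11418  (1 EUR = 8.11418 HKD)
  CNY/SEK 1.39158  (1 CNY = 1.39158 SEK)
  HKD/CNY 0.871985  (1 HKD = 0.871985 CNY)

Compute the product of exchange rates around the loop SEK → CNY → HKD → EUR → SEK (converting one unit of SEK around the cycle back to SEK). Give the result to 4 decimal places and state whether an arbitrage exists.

Around SEK → CNY → HKD → EUR → SEK: 1 ÷ 1.39158 ÷ 0.871985 ÷ 8.11418 × 9.65967 = 0.981071
Product < 1; profitable direction is SEK → EUR → HKD → CNY → SEK.

0.9811 (arbitrage exists)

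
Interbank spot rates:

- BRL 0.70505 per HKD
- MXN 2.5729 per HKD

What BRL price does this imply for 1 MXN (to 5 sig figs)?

MXN/BRL = 0.27403

1 MXN ÷ 2.5729 = 0.388666 HKD
0.388666 HKD × 0.70505 = 0.274029 BRL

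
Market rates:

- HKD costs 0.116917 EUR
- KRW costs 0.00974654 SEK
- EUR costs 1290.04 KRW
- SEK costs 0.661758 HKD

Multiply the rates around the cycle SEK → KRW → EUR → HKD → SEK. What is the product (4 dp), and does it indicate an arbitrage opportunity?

1.0279 (arbitrage exists)

Around SEK → KRW → EUR → HKD → SEK: 1 ÷ 0.00974654 ÷ 1290.04 ÷ 0.116917 ÷ 0.661758 = 1.027944
Product > 1; profitable direction is SEK → KRW → EUR → HKD → SEK.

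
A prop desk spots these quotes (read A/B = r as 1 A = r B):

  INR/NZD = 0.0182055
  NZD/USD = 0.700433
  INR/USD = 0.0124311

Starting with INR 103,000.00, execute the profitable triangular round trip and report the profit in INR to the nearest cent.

Profit: INR 2,656.66

Profitable loop is INR → NZD → USD → INR:
INR 103,000.00 × 0.0182055 = NZD 1,875.17
NZD 1,875.17 × 0.700433 = USD 1,313.43
USD 1,313.43 ÷ 0.0124311 = INR 105,656.66
Profit = INR 105,656.66 − INR 103,000.00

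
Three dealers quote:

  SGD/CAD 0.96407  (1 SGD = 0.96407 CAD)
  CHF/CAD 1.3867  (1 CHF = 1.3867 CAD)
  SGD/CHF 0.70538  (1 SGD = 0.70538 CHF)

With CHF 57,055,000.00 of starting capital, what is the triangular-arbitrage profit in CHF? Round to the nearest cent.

Profit: CHF 833,300.33

Profitable loop is CHF → CAD → SGD → CHF:
CHF 57,055,000.00 × 1.3867 = CAD 79,118,168.50
CAD 79,118,168.50 ÷ 0.96407 = SGD 82,066,829.69
SGD 82,066,829.69 × 0.70538 = CHF 57,888,300.33
Profit = CHF 57,888,300.33 − CHF 57,055,000.00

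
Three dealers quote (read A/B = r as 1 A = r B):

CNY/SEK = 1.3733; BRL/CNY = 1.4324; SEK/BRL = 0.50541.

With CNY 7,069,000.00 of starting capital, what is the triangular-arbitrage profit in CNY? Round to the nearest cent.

Profit: CNY 41,242.59

Profitable loop is CNY → BRL → SEK → CNY:
CNY 7,069,000.00 ÷ 1.4324 = BRL 4,935,074.00
BRL 4,935,074.00 ÷ 0.50541 = SEK 9,764,496.15
SEK 9,764,496.15 ÷ 1.3733 = CNY 7,110,242.59
Profit = CNY 7,110,242.59 − CNY 7,069,000.00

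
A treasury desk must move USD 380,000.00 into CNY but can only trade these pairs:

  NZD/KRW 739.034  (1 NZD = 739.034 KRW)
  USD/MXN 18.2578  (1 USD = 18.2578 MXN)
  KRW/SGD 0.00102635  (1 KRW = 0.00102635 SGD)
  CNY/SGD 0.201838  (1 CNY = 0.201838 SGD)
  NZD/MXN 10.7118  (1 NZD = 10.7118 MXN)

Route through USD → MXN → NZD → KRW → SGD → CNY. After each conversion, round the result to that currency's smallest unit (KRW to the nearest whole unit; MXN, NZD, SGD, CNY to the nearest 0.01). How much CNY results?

CNY 2,434,033.53

USD 380,000.00 × 18.2578 = MXN 6,937,964.00
MXN 6,937,964.00 ÷ 10.7118 = NZD 647,693.57
NZD 647,693.57 × 739.034 = KRW 478,667,570
KRW 478,667,570 × 0.00102635 = SGD 491,280.46
SGD 491,280.46 ÷ 0.201838 = CNY 2,434,033.53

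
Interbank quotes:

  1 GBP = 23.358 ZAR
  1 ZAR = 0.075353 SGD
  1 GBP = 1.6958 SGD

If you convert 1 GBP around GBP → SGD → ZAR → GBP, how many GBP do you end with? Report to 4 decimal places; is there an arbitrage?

0.9635 (arbitrage exists)

Around GBP → SGD → ZAR → GBP: 1 × 1.6958 ÷ 0.075353 ÷ 23.358 = 0.963471
Product < 1; profitable direction is GBP → ZAR → SGD → GBP.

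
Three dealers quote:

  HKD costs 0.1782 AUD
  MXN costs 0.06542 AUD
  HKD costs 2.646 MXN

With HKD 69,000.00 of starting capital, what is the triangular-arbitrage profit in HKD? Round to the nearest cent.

Profitable loop is HKD → AUD → MXN → HKD:
HKD 69,000.00 × 0.1782 = AUD 12,295.80
AUD 12,295.80 ÷ 0.06542 = MXN 187,951.70
MXN 187,951.70 ÷ 2.646 = HKD 71,032.39
Profit = HKD 71,032.39 − HKD 69,000.00

Profit: HKD 2,032.39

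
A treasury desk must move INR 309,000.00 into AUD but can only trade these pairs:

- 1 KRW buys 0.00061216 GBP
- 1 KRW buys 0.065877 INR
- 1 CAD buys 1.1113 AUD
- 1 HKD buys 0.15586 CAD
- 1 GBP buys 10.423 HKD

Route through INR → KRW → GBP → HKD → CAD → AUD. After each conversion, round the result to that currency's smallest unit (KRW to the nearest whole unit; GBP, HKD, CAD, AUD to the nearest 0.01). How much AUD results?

AUD 5,183.79

INR 309,000.00 ÷ 0.065877 = KRW 4,690,560
KRW 4,690,560 × 0.00061216 = GBP 2,871.37
GBP 2,871.37 × 10.423 = HKD 29,928.29
HKD 29,928.29 × 0.15586 = CAD 4,664.62
CAD 4,664.62 × 1.1113 = AUD 5,183.79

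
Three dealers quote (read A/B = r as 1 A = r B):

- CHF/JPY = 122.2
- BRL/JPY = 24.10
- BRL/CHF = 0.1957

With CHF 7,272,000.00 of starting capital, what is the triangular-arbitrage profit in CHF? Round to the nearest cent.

Profit: CHF 56,395.19

Profitable loop is CHF → BRL → JPY → CHF:
CHF 7,272,000.00 ÷ 0.1957 = BRL 37,158,916.71
BRL 37,158,916.71 × 24.10 = JPY 895,529,893
JPY 895,529,893 ÷ 122.2 = CHF 7,328,395.19
Profit = CHF 7,328,395.19 − CHF 7,272,000.00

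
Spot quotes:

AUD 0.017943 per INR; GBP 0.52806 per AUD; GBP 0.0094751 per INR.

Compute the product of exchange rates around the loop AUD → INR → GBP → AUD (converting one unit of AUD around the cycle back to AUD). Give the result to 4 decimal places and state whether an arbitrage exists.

1.0000 (no arbitrage)

Around AUD → INR → GBP → AUD: 1 ÷ 0.017943 × 0.0094751 ÷ 0.52806 = 1.000013
Product ≈ 1 (deviation 0.001%, within rounding noise).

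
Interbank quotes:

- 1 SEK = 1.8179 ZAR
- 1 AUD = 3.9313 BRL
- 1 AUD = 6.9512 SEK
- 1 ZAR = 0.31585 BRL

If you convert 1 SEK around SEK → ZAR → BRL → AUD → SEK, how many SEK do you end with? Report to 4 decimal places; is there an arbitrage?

1.0153 (arbitrage exists)

Around SEK → ZAR → BRL → AUD → SEK: 1 × 1.8179 × 0.31585 ÷ 3.9313 × 6.9512 = 1.015253
Product > 1; profitable direction is SEK → ZAR → BRL → AUD → SEK.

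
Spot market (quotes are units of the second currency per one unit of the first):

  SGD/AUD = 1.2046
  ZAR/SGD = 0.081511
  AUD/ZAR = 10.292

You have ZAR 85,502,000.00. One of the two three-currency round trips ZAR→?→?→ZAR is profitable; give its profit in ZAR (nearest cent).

Profitable loop is ZAR → SGD → AUD → ZAR:
ZAR 85,502,000.00 × 0.081511 = SGD 6,969,353.52
SGD 6,969,353.52 × 1.2046 = AUD 8,395,283.25
AUD 8,395,283.25 × 10.292 = ZAR 86,404,255.24
Profit = ZAR 86,404,255.24 − ZAR 85,502,000.00

Profit: ZAR 902,255.24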